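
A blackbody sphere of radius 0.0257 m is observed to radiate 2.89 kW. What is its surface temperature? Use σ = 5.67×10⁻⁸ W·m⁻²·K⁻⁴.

A = 4πr² = 4π × (0.0257)² = 8.30×10^-3 m².
From P = σAT⁴, T = (P / σA)^(1/4) = (2890 / (5.67×10⁻⁸ × 8.30×10^-3))^(1/4).
T = (6.14×10^12)^(1/4) = 1570 K.

T ≈ 1570 K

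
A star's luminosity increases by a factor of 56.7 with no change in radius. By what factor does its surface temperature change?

factor ≈ 2.74

P ∝ T⁴ ⇒ T ∝ P^(1/4), so T scales by (56.7)^(1/4) = 2.74.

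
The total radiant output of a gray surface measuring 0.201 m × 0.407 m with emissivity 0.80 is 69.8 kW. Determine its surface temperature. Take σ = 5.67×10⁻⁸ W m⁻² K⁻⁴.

T ≈ 2080 K

A = 0.201 × 0.407 = 0.0818 m².
From P = εσAT⁴, T = (P / εσA)^(1/4) = (69800 / (0.80 × 5.67×10⁻⁸ × 0.0818))^(1/4).
T = (1.88×10^13)^(1/4) = 2080 K.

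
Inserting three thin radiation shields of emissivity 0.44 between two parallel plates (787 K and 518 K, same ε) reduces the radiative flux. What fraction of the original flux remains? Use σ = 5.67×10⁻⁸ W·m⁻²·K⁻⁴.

With N identical shields there are N+1 = 4 gaps in series, each with the same radiative resistance, so the flux falls to 1/(N+1) of its unshielded value.

ratio ≈ 0.250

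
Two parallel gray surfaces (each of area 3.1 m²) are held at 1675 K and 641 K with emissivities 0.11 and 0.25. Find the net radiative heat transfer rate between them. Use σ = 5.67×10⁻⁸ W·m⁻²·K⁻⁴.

For two large parallel gray plates, q = σ(T₁⁴ − T₂⁴) / (1/ε₁ + 1/ε₂ − 1).
1/ε₁ + 1/ε₂ − 1 = 1/0.11 + 1/0.25 − 1 = 12.09.
T₁⁴ − T₂⁴ = 7.87×10^12 − 1.69×10^11 = 7.70×10^12 K⁴.
q = 5.67×10⁻⁸ × 7.70×10^12 / 12.09 = 36100 W/m².
Q = q·A = 36100 × 3.1 = 1.12×10^5 W.

Q ≈ 1.12×10^5 W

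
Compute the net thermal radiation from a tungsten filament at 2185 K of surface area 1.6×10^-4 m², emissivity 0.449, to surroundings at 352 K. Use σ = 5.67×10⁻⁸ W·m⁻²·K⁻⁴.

Q ≈ 92.8 W

Q = εσA(T⁴ − T_s⁴). T⁴ − T_s⁴ = (2185)⁴ − (352)⁴ = 2.28×10^13 − 1.54×10^10 = 2.28×10^13 K⁴.
Q = 0.449 × 5.67×10⁻⁸ × 1.60×10^-4 × 2.28×10^13 = 92.8 W.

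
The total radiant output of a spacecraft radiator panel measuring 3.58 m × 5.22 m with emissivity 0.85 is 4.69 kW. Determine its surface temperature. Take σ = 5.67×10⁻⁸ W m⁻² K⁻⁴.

A = 3.58 × 5.22 = 18.7 m².
From P = εσAT⁴, T = (P / εσA)^(1/4) = (4690 / (0.85 × 5.67×10⁻⁸ × 18.7))^(1/4).
T = (5.21×10^9)^(1/4) = 269 K.

T ≈ 269 K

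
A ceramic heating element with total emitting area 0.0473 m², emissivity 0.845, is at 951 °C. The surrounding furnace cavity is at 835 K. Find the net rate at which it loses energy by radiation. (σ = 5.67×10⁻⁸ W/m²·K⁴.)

Q ≈ 3980 W

Convert: 951 °C = 1224 K.
Q = εσA(T⁴ − T_s⁴). T⁴ − T_s⁴ = (1224)⁴ − (835)⁴ = 2.24×10^12 − 4.86×10^11 = 1.76×10^12 K⁴.
Q = 0.845 × 5.67×10⁻⁸ × 0.0473 × 1.76×10^12 = 3980 W.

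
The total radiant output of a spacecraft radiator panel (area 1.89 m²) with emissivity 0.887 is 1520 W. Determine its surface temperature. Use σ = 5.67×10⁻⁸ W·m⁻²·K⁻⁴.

From P = εσAT⁴, T = (P / εσA)^(1/4) = (1520 / (0.887 × 5.67×10⁻⁸ × 1.89))^(1/4).
T = (1.60×10^10)^(1/4) = 356 K.

T ≈ 356 K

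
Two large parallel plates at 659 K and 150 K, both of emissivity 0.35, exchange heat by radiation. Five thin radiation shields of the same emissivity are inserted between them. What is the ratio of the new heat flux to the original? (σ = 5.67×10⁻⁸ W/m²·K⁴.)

ratio ≈ 0.167

With N identical shields there are N+1 = 6 gaps in series, each with the same radiative resistance, so the flux falls to 1/(N+1) of its unshielded value.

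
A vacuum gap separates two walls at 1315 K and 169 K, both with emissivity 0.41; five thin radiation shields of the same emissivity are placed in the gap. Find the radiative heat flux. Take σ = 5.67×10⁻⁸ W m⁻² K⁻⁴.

q ≈ 7280 W/m²

Each of the 6 gaps contributes resistance (2/ε − 1) = 2/0.41 − 1 = 3.878; total = 23.27.
q = σ(T₁⁴ − T₂⁴) / 23.27 = 5.67×10⁻⁸ × 2.99×10^12 / 23.27 = 7280 W/m².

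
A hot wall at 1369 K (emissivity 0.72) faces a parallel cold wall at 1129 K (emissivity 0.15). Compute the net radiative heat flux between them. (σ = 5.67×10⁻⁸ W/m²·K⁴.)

q ≈ 15200 W/m²

For two large parallel gray plates, q = σ(T₁⁴ − T₂⁴) / (1/ε₁ + 1/ε₂ − 1).
1/ε₁ + 1/ε₂ − 1 = 1/0.72 + 1/0.15 − 1 = 7.056.
T₁⁴ − T₂⁴ = 3.51×10^12 − 1.62×10^12 = 1.89×10^12 K⁴.
q = 5.67×10⁻⁸ × 1.89×10^12 / 7.056 = 15200 W/m².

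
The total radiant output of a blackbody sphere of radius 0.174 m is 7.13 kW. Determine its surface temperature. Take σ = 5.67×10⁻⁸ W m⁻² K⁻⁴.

A = 4πr² = 4π × (0.174)² = 0.380 m².
From P = σAT⁴, T = (P / σA)^(1/4) = (7130 / (5.67×10⁻⁸ × 0.380))^(1/4).
T = (3.31×10^11)^(1/4) = 758 K.

T ≈ 758 K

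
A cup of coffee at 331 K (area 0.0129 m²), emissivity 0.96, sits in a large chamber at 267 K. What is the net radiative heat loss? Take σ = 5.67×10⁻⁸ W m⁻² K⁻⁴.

Q ≈ 4.86 W

Q = εσA(T⁴ − T_s⁴). T⁴ − T_s⁴ = (331)⁴ − (267)⁴ = 1.20×10^10 − 5.08×10^9 = 6.92×10^9 K⁴.
Q = 0.96 × 5.67×10⁻⁸ × 0.0129 × 6.92×10^9 = 4.86 W.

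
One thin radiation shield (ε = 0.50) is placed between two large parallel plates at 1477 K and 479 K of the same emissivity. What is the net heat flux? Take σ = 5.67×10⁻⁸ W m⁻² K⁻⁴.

Each of the 2 gaps contributes resistance (2/ε − 1) = 2/0.50 − 1 = 3.000; total = 6.000.
q = σ(T₁⁴ − T₂⁴) / 6.000 = 5.67×10⁻⁸ × 4.71×10^12 / 6.000 = 44500 W/m².

q ≈ 44500 W/m²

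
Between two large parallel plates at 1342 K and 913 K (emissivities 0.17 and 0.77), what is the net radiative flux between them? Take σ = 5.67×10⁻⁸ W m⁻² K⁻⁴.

q ≈ 23400 W/m²

For two large parallel gray plates, q = σ(T₁⁴ − T₂⁴) / (1/ε₁ + 1/ε₂ − 1).
1/ε₁ + 1/ε₂ − 1 = 1/0.17 + 1/0.77 − 1 = 6.181.
T₁⁴ − T₂⁴ = 3.24×10^12 − 6.95×10^11 = 2.55×10^12 K⁴.
q = 5.67×10⁻⁸ × 2.55×10^12 / 6.181 = 23400 W/m².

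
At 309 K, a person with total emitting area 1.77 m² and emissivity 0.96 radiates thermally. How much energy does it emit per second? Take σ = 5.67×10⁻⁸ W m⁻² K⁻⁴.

P = εσAT⁴ = 0.96 × 5.67×10⁻⁸ × 1.77 × (309)⁴ = 0.96 × 5.67×10⁻⁸ × 1.77 × 9.12×10^9.
P = 878 W.

P ≈ 878 W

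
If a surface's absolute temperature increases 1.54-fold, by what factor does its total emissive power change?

factor ≈ 5.62

P ∝ T⁴, so the power scales as (1.54)⁴ = 5.62.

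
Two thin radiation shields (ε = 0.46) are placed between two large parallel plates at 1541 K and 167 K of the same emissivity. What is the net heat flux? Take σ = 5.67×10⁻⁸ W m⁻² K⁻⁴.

q ≈ 31800 W/m²

Each of the 3 gaps contributes resistance (2/ε − 1) = 2/0.46 − 1 = 3.348; total = 10.04.
q = σ(T₁⁴ − T₂⁴) / 10.04 = 5.67×10⁻⁸ × 5.64×10^12 / 10.04 = 31800 W/m².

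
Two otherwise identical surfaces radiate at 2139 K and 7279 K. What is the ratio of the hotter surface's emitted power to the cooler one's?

ratio ≈ 134

P ∝ T⁴, so the ratio is (7279/2139)⁴ = (3.403)⁴ = 134.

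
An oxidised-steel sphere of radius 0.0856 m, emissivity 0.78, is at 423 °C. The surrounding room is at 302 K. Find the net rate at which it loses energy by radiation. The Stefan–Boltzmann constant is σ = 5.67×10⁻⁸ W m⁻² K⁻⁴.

Q ≈ 922 W

A = 4πr² = 4π × (0.0856)² = 0.0921 m².
Convert: 423 °C = 696 K.
Q = εσA(T⁴ − T_s⁴). T⁴ − T_s⁴ = (696)⁴ − (302)⁴ = 2.35×10^11 − 8.32×10^9 = 2.26×10^11 K⁴.
Q = 0.78 × 5.67×10⁻⁸ × 0.0921 × 2.26×10^11 = 922 W.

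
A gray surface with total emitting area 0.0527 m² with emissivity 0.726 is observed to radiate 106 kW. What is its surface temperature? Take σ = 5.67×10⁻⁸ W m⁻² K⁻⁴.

From P = εσAT⁴, T = (P / εσA)^(1/4) = (1.06×10^5 / (0.726 × 5.67×10⁻⁸ × 0.0527))^(1/4).
T = (4.89×10^13)^(1/4) = 2640 K.

T ≈ 2640 K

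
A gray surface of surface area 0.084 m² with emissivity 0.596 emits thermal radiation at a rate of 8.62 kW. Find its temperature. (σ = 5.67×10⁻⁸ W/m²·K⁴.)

T ≈ 1320 K

From P = εσAT⁴, T = (P / εσA)^(1/4) = (8620 / (0.596 × 5.67×10⁻⁸ × 0.0840))^(1/4).
T = (3.04×10^12)^(1/4) = 1320 K.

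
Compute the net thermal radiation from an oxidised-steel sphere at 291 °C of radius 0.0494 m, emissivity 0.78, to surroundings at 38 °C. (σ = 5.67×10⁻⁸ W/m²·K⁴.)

Q ≈ 125 W

A = 4πr² = 4π × (0.0494)² = 0.0307 m².
Convert: 291 °C = 564 K; 38 °C = 311 K.
Q = εσA(T⁴ − T_s⁴). T⁴ − T_s⁴ = (564)⁴ − (311)⁴ = 1.01×10^11 − 9.35×10^9 = 9.18×10^10 K⁴.
Q = 0.78 × 5.67×10⁻⁸ × 0.0307 × 9.18×10^10 = 125 W.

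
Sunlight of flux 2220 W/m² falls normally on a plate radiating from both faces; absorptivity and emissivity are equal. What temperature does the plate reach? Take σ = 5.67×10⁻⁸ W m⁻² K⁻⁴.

Absorbed flux αS = emitted flux 2εσT⁴ per unit area; with α = ε this gives T = (S/2σ)^(1/4).
T = (2220 / (2 × 5.67×10⁻⁸))^(1/4) = (1.96×10^10)^(1/4).
T = 374 K.

T ≈ 374 K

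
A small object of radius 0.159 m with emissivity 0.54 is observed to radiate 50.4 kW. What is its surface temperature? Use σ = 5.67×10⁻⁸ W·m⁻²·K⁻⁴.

T ≈ 1510 K

A = 4πr² = 4π × (0.159)² = 0.318 m².
From P = εσAT⁴, T = (P / εσA)^(1/4) = (50400 / (0.54 × 5.67×10⁻⁸ × 0.318))^(1/4).
T = (5.18×10^12)^(1/4) = 1510 K.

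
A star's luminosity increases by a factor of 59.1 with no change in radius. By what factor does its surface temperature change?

P ∝ T⁴ ⇒ T ∝ P^(1/4), so T scales by (59.1)^(1/4) = 2.77.

factor ≈ 2.77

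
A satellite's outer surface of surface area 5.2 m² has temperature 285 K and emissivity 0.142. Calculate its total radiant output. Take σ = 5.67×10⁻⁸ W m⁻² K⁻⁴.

P ≈ 276 W

P = εσAT⁴ = 0.142 × 5.67×10⁻⁸ × 5.20 × (285)⁴ = 0.142 × 5.67×10⁻⁸ × 5.20 × 6.60×10^9.
P = 276 W.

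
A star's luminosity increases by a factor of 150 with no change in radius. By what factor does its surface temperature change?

factor ≈ 3.50

P ∝ T⁴ ⇒ T ∝ P^(1/4), so T scales by (150)^(1/4) = 3.50.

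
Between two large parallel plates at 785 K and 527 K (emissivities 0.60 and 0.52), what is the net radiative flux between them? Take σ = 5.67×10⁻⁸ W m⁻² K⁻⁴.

For two large parallel gray plates, q = σ(T₁⁴ − T₂⁴) / (1/ε₁ + 1/ε₂ − 1).
1/ε₁ + 1/ε₂ − 1 = 1/0.60 + 1/0.52 − 1 = 2.590.
T₁⁴ − T₂⁴ = 3.80×10^11 − 7.71×10^10 = 3.03×10^11 K⁴.
q = 5.67×10⁻⁸ × 3.03×10^11 / 2.590 = 6630 W/m².

q ≈ 6630 W/m²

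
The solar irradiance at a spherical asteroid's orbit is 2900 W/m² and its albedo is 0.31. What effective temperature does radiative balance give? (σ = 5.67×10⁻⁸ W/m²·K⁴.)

T ≈ 306 K

Power absorbed = (1−a)S·πR²; power emitted = 4πR²σT⁴. Equating and cancelling πR²:
T = ((1−a)S / 4σ)^(1/4) = (2000 / (4 × 5.67×10⁻⁸))^(1/4) = (8.82×10^9)^(1/4).
T = 306 K.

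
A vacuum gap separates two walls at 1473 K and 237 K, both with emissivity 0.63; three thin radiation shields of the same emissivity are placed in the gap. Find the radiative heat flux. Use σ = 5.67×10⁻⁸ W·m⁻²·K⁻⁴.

q ≈ 30700 W/m²

Each of the 4 gaps contributes resistance (2/ε − 1) = 2/0.63 − 1 = 2.175; total = 8.698.
q = σ(T₁⁴ − T₂⁴) / 8.698 = 5.67×10⁻⁸ × 4.70×10^12 / 8.698 = 30700 W/m².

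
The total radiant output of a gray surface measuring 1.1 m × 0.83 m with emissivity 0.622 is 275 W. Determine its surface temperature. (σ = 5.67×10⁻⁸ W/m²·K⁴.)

A = 1.1 × 0.83 = 0.913 m².
From P = εσAT⁴, T = (P / εσA)^(1/4) = (275 / (0.622 × 5.67×10⁻⁸ × 0.913))^(1/4).
T = (8.54×10^9)^(1/4) = 304 K.

T ≈ 304 K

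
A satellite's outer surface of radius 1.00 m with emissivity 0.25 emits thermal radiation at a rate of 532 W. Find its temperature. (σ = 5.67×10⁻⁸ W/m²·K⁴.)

T ≈ 234 K

A = 4πr² = 4π × (1.00)² = 12.6 m².
From P = εσAT⁴, T = (P / εσA)^(1/4) = (532 / (0.25 × 5.67×10⁻⁸ × 12.6))^(1/4).
T = (2.99×10^9)^(1/4) = 234 K.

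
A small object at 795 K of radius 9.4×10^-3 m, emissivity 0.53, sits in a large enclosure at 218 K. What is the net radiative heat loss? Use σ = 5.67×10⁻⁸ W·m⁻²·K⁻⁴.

Q ≈ 13.3 W

A = 4πr² = 4π × (9.4×10^-3)² = 1.11×10^-3 m².
Q = εσA(T⁴ − T_s⁴). T⁴ − T_s⁴ = (795)⁴ − (218)⁴ = 3.99×10^11 − 2.26×10^9 = 3.97×10^11 K⁴.
Q = 0.53 × 5.67×10⁻⁸ × 1.11×10^-3 × 3.97×10^11 = 13.3 W.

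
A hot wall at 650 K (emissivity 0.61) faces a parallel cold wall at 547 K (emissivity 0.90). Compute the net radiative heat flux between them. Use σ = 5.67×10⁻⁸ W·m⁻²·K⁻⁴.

q ≈ 2880 W/m²

For two large parallel gray plates, q = σ(T₁⁴ − T₂⁴) / (1/ε₁ + 1/ε₂ − 1).
1/ε₁ + 1/ε₂ − 1 = 1/0.61 + 1/0.90 − 1 = 1.750.
T₁⁴ − T₂⁴ = 1.79×10^11 − 8.95×10^10 = 8.90×10^10 K⁴.
q = 5.67×10⁻⁸ × 8.90×10^10 / 1.750 = 2880 W/m².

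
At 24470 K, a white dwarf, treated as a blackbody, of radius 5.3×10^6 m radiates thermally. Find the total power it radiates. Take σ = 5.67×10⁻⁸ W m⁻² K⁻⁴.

P ≈ 7.18×10^24 W

A = 4πr² = 4π × (5.3×10^6)² = 3.53×10^14 m².
P = σAT⁴ = 5.67×10⁻⁸ × 3.53×10^14 × (24470)⁴ = 5.67×10⁻⁸ × 3.53×10^14 × 3.59×10^17.
P = 7.18×10^24 W.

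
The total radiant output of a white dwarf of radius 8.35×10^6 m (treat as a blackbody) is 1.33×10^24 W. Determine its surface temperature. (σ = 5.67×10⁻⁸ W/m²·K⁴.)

A = 4πr² = 4π × (8.35×10^6)² = 8.76×10^14 m².
From P = σAT⁴, T = (P / σA)^(1/4) = (1.33×10^24 / (5.67×10⁻⁸ × 8.76×10^14))^(1/4).
T = (2.68×10^16)^(1/4) = 12800 K.

T ≈ 12800 K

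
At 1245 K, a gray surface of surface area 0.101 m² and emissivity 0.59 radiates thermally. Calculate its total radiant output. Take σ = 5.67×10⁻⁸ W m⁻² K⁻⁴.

P = εσAT⁴ = 0.59 × 5.67×10⁻⁸ × 0.101 × (1245)⁴ = 0.59 × 5.67×10⁻⁸ × 0.101 × 2.40×10^12.
P = 8120 W.

P ≈ 8120 W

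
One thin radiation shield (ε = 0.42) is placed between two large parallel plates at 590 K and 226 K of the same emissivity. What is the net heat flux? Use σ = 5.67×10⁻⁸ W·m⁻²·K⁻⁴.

q ≈ 894 W/m²

Each of the 2 gaps contributes resistance (2/ε − 1) = 2/0.42 − 1 = 3.762; total = 7.524.
q = σ(T₁⁴ − T₂⁴) / 7.524 = 5.67×10⁻⁸ × 1.19×10^11 / 7.524 = 894 W/m².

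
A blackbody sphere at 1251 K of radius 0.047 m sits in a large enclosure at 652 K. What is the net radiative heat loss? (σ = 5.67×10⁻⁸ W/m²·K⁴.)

A = 4πr² = 4π × (0.047)² = 0.0278 m².
Q = σA(T⁴ − T_s⁴). T⁴ − T_s⁴ = (1251)⁴ − (652)⁴ = 2.45×10^12 − 1.81×10^11 = 2.27×10^12 K⁴.
Q = 5.67×10⁻⁸ × 0.0278 × 2.27×10^12 = 3570 W.

Q ≈ 3570 W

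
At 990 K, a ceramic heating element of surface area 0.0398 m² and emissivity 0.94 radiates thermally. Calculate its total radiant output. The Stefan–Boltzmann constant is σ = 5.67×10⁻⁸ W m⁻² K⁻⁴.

P ≈ 2040 W

P = εσAT⁴ = 0.94 × 5.67×10⁻⁸ × 0.0398 × (990)⁴ = 0.94 × 5.67×10⁻⁸ × 0.0398 × 9.61×10^11.
P = 2040 W.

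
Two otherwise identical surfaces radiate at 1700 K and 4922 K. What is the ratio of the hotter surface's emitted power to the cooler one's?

P ∝ T⁴, so the ratio is (4922/1700)⁴ = (2.895)⁴ = 70.3.

ratio ≈ 70.3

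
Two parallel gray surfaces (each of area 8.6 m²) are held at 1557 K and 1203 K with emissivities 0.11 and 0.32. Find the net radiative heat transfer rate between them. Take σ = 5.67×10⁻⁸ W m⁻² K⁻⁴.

For two large parallel gray plates, q = σ(T₁⁴ − T₂⁴) / (1/ε₁ + 1/ε₂ − 1).
1/ε₁ + 1/ε₂ − 1 = 1/0.11 + 1/0.32 − 1 = 11.22.
T₁⁴ − T₂⁴ = 5.88×10^12 − 2.09×10^12 = 3.78×10^12 K⁴.
q = 5.67×10⁻⁸ × 3.78×10^12 / 11.22 = 19100 W/m².
Q = q·A = 19100 × 8.6 = 1.64×10^5 W.

Q ≈ 1.64×10^5 W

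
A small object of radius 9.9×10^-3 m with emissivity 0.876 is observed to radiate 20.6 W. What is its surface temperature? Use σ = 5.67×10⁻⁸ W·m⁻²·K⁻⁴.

T ≈ 762 K

A = 4πr² = 4π × (9.9×10^-3)² = 1.23×10^-3 m².
From P = εσAT⁴, T = (P / εσA)^(1/4) = (20.6 / (0.876 × 5.67×10⁻⁸ × 1.23×10^-3))^(1/4).
T = (3.37×10^11)^(1/4) = 762 K.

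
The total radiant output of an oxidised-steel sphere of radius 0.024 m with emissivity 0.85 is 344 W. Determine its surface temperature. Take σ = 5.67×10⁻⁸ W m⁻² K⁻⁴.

A = 4πr² = 4π × (0.024)² = 7.24×10^-3 m².
From P = εσAT⁴, T = (P / εσA)^(1/4) = (344 / (0.85 × 5.67×10⁻⁸ × 7.24×10^-3))^(1/4).
T = (9.86×10^11)^(1/4) = 997 K.

T ≈ 997 K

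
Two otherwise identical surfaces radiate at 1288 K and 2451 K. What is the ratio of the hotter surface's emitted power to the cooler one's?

ratio ≈ 13.1

P ∝ T⁴, so the ratio is (2451/1288)⁴ = (1.903)⁴ = 13.1.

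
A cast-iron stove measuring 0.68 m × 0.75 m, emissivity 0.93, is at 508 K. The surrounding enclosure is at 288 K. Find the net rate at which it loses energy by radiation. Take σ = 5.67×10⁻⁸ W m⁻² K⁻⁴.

Q ≈ 1610 W

A = 0.68 × 0.75 = 0.510 m².
Q = εσA(T⁴ − T_s⁴). T⁴ − T_s⁴ = (508)⁴ − (288)⁴ = 6.66×10^10 − 6.88×10^9 = 5.97×10^10 K⁴.
Q = 0.93 × 5.67×10⁻⁸ × 0.510 × 5.97×10^10 = 1610 W.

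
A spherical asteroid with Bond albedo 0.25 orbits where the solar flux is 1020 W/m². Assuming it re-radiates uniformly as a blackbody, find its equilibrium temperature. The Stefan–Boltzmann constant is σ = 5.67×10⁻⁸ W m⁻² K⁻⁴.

Power absorbed = (1−a)S·πR²; power emitted = 4πR²σT⁴. Equating and cancelling πR²:
T = ((1−a)S / 4σ)^(1/4) = (765 / (4 × 5.67×10⁻⁸))^(1/4) = (3.37×10^9)^(1/4).
T = 241 K.

T ≈ 241 K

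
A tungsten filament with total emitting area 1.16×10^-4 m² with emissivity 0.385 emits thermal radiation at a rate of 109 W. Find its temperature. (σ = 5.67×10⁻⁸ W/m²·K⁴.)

From P = εσAT⁴, T = (P / εσA)^(1/4) = (109 / (0.385 × 5.67×10⁻⁸ × 1.16×10^-4))^(1/4).
T = (4.30×10^13)^(1/4) = 2560 K.

T ≈ 2560 K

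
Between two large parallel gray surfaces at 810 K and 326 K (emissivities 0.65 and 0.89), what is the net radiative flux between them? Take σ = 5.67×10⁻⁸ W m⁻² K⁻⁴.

q ≈ 14300 W/m²

For two large parallel gray plates, q = σ(T₁⁴ − T₂⁴) / (1/ε₁ + 1/ε₂ − 1).
1/ε₁ + 1/ε₂ − 1 = 1/0.65 + 1/0.89 − 1 = 1.662.
T₁⁴ − T₂⁴ = 4.30×10^11 − 1.13×10^10 = 4.19×10^11 K⁴.
q = 5.67×10⁻⁸ × 4.19×10^11 / 1.662 = 14300 W/m².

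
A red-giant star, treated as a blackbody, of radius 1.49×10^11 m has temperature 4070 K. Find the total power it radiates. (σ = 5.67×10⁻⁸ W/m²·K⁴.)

A = 4πr² = 4π × (1.49×10^11)² = 2.79×10^23 m².
P = σAT⁴ = 5.67×10⁻⁸ × 2.79×10^23 × (4070)⁴ = 5.67×10⁻⁸ × 2.79×10^23 × 2.74×10^14.
P = 4.34×10^30 W.

P ≈ 4.34×10^30 W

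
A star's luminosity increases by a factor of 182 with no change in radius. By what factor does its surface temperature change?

factor ≈ 3.67

P ∝ T⁴ ⇒ T ∝ P^(1/4), so T scales by (182)^(1/4) = 3.67.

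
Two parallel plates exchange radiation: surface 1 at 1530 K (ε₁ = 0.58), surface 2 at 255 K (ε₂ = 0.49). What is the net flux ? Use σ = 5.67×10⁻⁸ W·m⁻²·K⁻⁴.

For two large parallel gray plates, q = σ(T₁⁴ − T₂⁴) / (1/ε₁ + 1/ε₂ − 1).
1/ε₁ + 1/ε₂ − 1 = 1/0.58 + 1/0.49 − 1 = 2.765.
T₁⁴ − T₂⁴ = 5.48×10^12 − 4.23×10^9 = 5.48×10^12 K⁴.
q = 5.67×10⁻⁸ × 5.48×10^12 / 2.765 = 1.12×10^5 W/m².

q ≈ 1.12×10^5 W/m²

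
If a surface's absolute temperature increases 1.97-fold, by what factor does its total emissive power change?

P ∝ T⁴, so the power scales as (1.97)⁴ = 15.1.

factor ≈ 15.1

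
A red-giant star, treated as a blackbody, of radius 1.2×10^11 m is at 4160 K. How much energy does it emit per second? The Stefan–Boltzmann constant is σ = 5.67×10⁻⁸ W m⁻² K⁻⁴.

P ≈ 3.07×10^30 W

A = 4πr² = 4π × (1.2×10^11)² = 1.81×10^23 m².
P = σAT⁴ = 5.67×10⁻⁸ × 1.81×10^23 × (4160)⁴ = 5.67×10⁻⁸ × 1.81×10^23 × 2.99×10^14.
P = 3.07×10^30 W.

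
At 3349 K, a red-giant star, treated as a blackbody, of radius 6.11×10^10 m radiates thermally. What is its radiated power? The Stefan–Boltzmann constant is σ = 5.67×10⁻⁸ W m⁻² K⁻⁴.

P ≈ 3.35×10^29 W

A = 4πr² = 4π × (6.11×10^10)² = 4.69×10^22 m².
P = σAT⁴ = 5.67×10⁻⁸ × 4.69×10^22 × (3349)⁴ = 5.67×10⁻⁸ × 4.69×10^22 × 1.26×10^14.
P = 3.35×10^29 W.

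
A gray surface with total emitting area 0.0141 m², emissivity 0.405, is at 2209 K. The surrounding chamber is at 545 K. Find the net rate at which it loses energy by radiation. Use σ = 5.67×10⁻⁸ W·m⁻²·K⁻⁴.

Q = εσA(T⁴ − T_s⁴). T⁴ − T_s⁴ = (2209)⁴ − (545)⁴ = 2.38×10^13 − 8.82×10^10 = 2.37×10^13 K⁴.
Q = 0.405 × 5.67×10⁻⁸ × 0.0141 × 2.37×10^13 = 7680 W.

Q ≈ 7680 W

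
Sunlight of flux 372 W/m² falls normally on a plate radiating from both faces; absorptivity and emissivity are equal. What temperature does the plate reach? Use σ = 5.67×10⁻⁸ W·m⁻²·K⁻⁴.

T ≈ 239 K

Absorbed flux αS = emitted flux 2εσT⁴ per unit area; with α = ε this gives T = (S/2σ)^(1/4).
T = (372 / (2 × 5.67×10⁻⁸))^(1/4) = (3.28×10^9)^(1/4).
T = 239 K.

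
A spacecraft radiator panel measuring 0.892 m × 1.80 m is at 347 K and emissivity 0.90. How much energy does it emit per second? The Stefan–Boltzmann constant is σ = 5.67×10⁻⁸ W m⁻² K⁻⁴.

A = 0.892 × 1.80 = 1.61 m².
Stefan–Boltzmann: P = εσAT⁴ = 0.90 × 5.67×10⁻⁸ × 1.61 × (347)⁴ = 0.90 × 5.67×10⁻⁸ × 1.61 × 1.45×10^10.
P = 1190 W.

P ≈ 1190 W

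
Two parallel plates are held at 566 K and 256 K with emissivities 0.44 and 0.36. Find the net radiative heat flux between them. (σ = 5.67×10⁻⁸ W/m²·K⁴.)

For two large parallel gray plates, q = σ(T₁⁴ − T₂⁴) / (1/ε₁ + 1/ε₂ − 1).
1/ε₁ + 1/ε₂ − 1 = 1/0.44 + 1/0.36 − 1 = 4.051.
T₁⁴ − T₂⁴ = 1.03×10^11 − 4.29×10^9 = 9.83×10^10 K⁴.
q = 5.67×10⁻⁸ × 9.83×10^10 / 4.051 = 1380 W/m².

q ≈ 1380 W/m²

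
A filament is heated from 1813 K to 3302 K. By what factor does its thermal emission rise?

P ∝ T⁴, so the ratio is (3302/1813)⁴ = (1.821)⁴ = 11.0.

ratio ≈ 11.0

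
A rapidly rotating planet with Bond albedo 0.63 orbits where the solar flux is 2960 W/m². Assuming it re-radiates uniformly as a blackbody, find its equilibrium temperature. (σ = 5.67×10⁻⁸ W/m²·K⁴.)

Power absorbed = (1−a)S·πR²; power emitted = 4πR²σT⁴. Equating and cancelling πR²:
T = ((1−a)S / 4σ)^(1/4) = (1100 / (4 × 5.67×10⁻⁸))^(1/4) = (4.83×10^9)^(1/4).
T = 264 K.

T ≈ 264 K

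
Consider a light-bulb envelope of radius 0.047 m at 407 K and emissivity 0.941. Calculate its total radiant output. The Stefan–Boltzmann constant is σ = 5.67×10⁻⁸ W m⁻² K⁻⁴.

A = 4πr² = 4π × (0.047)² = 0.0278 m².
Stefan–Boltzmann: P = εσAT⁴ = 0.941 × 5.67×10⁻⁸ × 0.0278 × (407)⁴ = 0.941 × 5.67×10⁻⁸ × 0.0278 × 2.74×10^10.
P = 40.6 W.

P ≈ 40.6 W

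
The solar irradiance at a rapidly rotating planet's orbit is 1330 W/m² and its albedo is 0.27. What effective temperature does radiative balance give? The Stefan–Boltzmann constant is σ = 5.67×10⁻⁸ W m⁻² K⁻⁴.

Power absorbed = (1−a)S·πR²; power emitted = 4πR²σT⁴. Equating and cancelling πR²:
T = ((1−a)S / 4σ)^(1/4) = (971 / (4 × 5.67×10⁻⁸))^(1/4) = (4.28×10^9)^(1/4).
T = 256 K.

T ≈ 256 K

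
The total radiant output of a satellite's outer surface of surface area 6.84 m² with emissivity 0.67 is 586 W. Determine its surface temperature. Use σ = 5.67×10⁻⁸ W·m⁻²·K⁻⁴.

From P = εσAT⁴, T = (P / εσA)^(1/4) = (586 / (0.67 × 5.67×10⁻⁸ × 6.84))^(1/4).
T = (2.26×10^9)^(1/4) = 218 K.

T ≈ 218 K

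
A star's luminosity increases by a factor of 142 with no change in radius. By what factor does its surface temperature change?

factor ≈ 3.45

P ∝ T⁴ ⇒ T ∝ P^(1/4), so T scales by (142)^(1/4) = 3.45.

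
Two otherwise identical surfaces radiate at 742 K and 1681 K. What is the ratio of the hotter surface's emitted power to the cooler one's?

P ∝ T⁴, so the ratio is (1681/742)⁴ = (2.265)⁴ = 26.3.

ratio ≈ 26.3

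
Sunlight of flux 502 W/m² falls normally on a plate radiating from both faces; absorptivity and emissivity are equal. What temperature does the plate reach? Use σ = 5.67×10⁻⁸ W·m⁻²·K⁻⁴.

Absorbed flux αS = emitted flux 2εσT⁴ per unit area; with α = ε this gives T = (S/2σ)^(1/4).
T = (502 / (2 × 5.67×10⁻⁸))^(1/4) = (4.43×10^9)^(1/4).
T = 258 K.

T ≈ 258 K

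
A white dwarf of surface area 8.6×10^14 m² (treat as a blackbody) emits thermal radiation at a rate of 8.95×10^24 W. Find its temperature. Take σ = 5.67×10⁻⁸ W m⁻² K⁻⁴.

From P = σAT⁴, T = (P / σA)^(1/4) = (8.95×10^24 / (5.67×10⁻⁸ × 8.60×10^14))^(1/4).
T = (1.84×10^17)^(1/4) = 20700 K.

T ≈ 20700 K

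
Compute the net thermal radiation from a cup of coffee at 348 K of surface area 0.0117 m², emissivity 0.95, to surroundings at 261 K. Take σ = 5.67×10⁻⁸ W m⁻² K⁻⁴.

Q ≈ 6.32 W

Q = εσA(T⁴ − T_s⁴). T⁴ − T_s⁴ = (348)⁴ − (261)⁴ = 1.47×10^10 − 4.64×10^9 = 1.00×10^10 K⁴.
Q = 0.95 × 5.67×10⁻⁸ × 0.0117 × 1.00×10^10 = 6.32 W.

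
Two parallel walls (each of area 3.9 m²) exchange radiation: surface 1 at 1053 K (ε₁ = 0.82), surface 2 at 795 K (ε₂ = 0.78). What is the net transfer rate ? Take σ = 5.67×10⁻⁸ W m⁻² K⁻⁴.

For two large parallel gray plates, q = σ(T₁⁴ − T₂⁴) / (1/ε₁ + 1/ε₂ − 1).
1/ε₁ + 1/ε₂ − 1 = 1/0.82 + 1/0.78 − 1 = 1.502.
T₁⁴ − T₂⁴ = 1.23×10^12 − 3.99×10^11 = 8.30×10^11 K⁴.
q = 5.67×10⁻⁸ × 8.30×10^11 / 1.502 = 31300 W/m².
Q = q·A = 31300 × 3.9 = 1.22×10^5 W.

Q ≈ 1.22×10^5 W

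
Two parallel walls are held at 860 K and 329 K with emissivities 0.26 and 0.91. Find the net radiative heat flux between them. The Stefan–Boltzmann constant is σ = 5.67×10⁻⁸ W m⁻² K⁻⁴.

q ≈ 7690 W/m²

For two large parallel gray plates, q = σ(T₁⁴ − T₂⁴) / (1/ε₁ + 1/ε₂ − 1).
1/ε₁ + 1/ε₂ − 1 = 1/0.26 + 1/0.91 − 1 = 3.945.
T₁⁴ − T₂⁴ = 5.47×10^11 − 1.17×10^10 = 5.35×10^11 K⁴.
q = 5.67×10⁻⁸ × 5.35×10^11 / 3.945 = 7690 W/m².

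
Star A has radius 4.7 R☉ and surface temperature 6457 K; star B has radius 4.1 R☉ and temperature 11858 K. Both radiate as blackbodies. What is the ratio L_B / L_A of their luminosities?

L = 4πR²σT⁴ ∝ R²T⁴, so L_B/L_A = (4.1/4.7)² × (11858/6457)⁴ = 0.761 × 11.4 = 8.66.

L_B/L_A ≈ 8.66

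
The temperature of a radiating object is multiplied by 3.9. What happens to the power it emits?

P ∝ T⁴, so the power scales as (3.9)⁴ = 231.

factor ≈ 231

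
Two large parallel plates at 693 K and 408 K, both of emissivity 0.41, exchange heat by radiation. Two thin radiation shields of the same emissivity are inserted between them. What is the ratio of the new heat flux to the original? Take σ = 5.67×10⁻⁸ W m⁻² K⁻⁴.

With N identical shields there are N+1 = 3 gaps in series, each with the same radiative resistance, so the flux falls to 1/(N+1) of its unshielded value.

ratio ≈ 0.333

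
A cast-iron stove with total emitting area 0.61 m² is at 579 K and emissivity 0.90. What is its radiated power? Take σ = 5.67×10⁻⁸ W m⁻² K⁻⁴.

P ≈ 3500 W

P = εσAT⁴ = 0.90 × 5.67×10⁻⁸ × 0.610 × (579)⁴ = 0.90 × 5.67×10⁻⁸ × 0.610 × 1.12×10^11.
P = 3500 W.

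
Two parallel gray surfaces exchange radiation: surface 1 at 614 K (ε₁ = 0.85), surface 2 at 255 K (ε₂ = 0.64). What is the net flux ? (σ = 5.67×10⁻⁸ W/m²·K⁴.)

q ≈ 4500 W/m²

For two large parallel gray plates, q = σ(T₁⁴ − T₂⁴) / (1/ε₁ + 1/ε₂ − 1).
1/ε₁ + 1/ε₂ − 1 = 1/0.85 + 1/0.64 − 1 = 1.739.
T₁⁴ − T₂⁴ = 1.42×10^11 − 4.23×10^9 = 1.38×10^11 K⁴.
q = 5.67×10⁻⁸ × 1.38×10^11 / 1.739 = 4500 W/m².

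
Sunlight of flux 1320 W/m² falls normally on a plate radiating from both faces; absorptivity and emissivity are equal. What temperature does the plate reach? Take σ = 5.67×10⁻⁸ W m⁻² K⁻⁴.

T ≈ 328 K

Absorbed flux αS = emitted flux 2εσT⁴ per unit area; with α = ε this gives T = (S/2σ)^(1/4).
T = (1320 / (2 × 5.67×10⁻⁸))^(1/4) = (1.16×10^10)^(1/4).
T = 328 K.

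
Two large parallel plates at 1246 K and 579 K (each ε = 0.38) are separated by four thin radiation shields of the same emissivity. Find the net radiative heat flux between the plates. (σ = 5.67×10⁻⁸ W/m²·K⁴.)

Each of the 5 gaps contributes resistance (2/ε − 1) = 2/0.38 − 1 = 4.263; total = 21.32.
q = σ(T₁⁴ − T₂⁴) / 21.32 = 5.67×10⁻⁸ × 2.30×10^12 / 21.32 = 6110 W/m².

q ≈ 6110 W/m²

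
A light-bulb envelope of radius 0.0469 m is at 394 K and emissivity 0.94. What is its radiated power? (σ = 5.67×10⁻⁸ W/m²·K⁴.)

P ≈ 35.5 W

A = 4πr² = 4π × (0.0469)² = 0.0276 m².
P = εσAT⁴ = 0.94 × 5.67×10⁻⁸ × 0.0276 × (394)⁴ = 0.94 × 5.67×10⁻⁸ × 0.0276 × 2.41×10^10.
P = 35.5 W.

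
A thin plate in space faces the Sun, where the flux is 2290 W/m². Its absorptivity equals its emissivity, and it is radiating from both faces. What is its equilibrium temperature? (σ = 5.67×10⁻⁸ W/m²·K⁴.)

Absorbed flux αS = emitted flux 2εσT⁴ per unit area; with α = ε this gives T = (S/2σ)^(1/4).
T = (2290 / (2 × 5.67×10⁻⁸))^(1/4) = (2.02×10^10)^(1/4).
T = 377 K.

T ≈ 377 K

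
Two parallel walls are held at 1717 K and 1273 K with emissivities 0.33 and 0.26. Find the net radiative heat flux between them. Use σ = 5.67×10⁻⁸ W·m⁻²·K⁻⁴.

For two large parallel gray plates, q = σ(T₁⁴ − T₂⁴) / (1/ε₁ + 1/ε₂ − 1).
1/ε₁ + 1/ε₂ − 1 = 1/0.33 + 1/0.26 − 1 = 5.876.
T₁⁴ − T₂⁴ = 8.69×10^12 − 2.63×10^12 = 6.07×10^12 K⁴.
q = 5.67×10⁻⁸ × 6.07×10^12 / 5.876 = 58500 W/m².

q ≈ 58500 W/m²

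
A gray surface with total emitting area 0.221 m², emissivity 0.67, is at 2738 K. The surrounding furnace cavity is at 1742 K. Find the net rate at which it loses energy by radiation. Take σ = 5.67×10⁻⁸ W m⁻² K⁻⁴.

Q ≈ 3.95×10^5 W

Q = εσA(T⁴ − T_s⁴). T⁴ − T_s⁴ = (2738)⁴ − (1742)⁴ = 5.62×10^13 − 9.21×10^12 = 4.70×10^13 K⁴.
Q = 0.67 × 5.67×10⁻⁸ × 0.221 × 4.70×10^13 = 3.95×10^5 W.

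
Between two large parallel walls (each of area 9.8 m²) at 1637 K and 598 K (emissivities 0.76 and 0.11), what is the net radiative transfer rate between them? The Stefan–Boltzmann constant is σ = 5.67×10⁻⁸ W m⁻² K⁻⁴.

For two large parallel gray plates, q = σ(T₁⁴ − T₂⁴) / (1/ε₁ + 1/ε₂ − 1).
1/ε₁ + 1/ε₂ − 1 = 1/0.76 + 1/0.11 − 1 = 9.407.
T₁⁴ − T₂⁴ = 7.18×10^12 − 1.28×10^11 = 7.05×10^12 K⁴.
q = 5.67×10⁻⁸ × 7.05×10^12 / 9.407 = 42500 W/m².
Q = q·A = 42500 × 9.8 = 4.17×10^5 W.

Q ≈ 4.17×10^5 W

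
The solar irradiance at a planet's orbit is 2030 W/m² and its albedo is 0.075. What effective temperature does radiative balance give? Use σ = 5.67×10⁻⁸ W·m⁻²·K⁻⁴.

Power absorbed = (1−a)S·πR²; power emitted = 4πR²σT⁴. Equating and cancelling πR²:
T = ((1−a)S / 4σ)^(1/4) = (1880 / (4 × 5.67×10⁻⁸))^(1/4) = (8.28×10^9)^(1/4).
T = 302 K.

T ≈ 302 K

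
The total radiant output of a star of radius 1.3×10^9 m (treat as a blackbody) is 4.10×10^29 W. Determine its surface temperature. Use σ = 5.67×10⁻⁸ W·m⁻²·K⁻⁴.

T ≈ 24200 K

A = 4πr² = 4π × (1.3×10^9)² = 2.12×10^19 m².
From P = σAT⁴, T = (P / σA)^(1/4) = (4.10×10^29 / (5.67×10⁻⁸ × 2.12×10^19))^(1/4).
T = (3.40×10^17)^(1/4) = 24200 K.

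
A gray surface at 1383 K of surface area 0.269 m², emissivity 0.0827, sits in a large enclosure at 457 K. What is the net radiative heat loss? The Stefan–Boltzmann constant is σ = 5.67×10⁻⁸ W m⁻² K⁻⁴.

Q = εσA(T⁴ − T_s⁴). T⁴ − T_s⁴ = (1383)⁴ − (457)⁴ = 3.66×10^12 − 4.36×10^10 = 3.61×10^12 K⁴.
Q = 0.0827 × 5.67×10⁻⁸ × 0.269 × 3.61×10^12 = 4560 W.

Q ≈ 4560 W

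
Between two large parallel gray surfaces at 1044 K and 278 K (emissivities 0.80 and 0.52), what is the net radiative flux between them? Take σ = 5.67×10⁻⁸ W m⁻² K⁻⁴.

For two large parallel gray plates, q = σ(T₁⁴ − T₂⁴) / (1/ε₁ + 1/ε₂ − 1).
1/ε₁ + 1/ε₂ − 1 = 1/0.80 + 1/0.52 − 1 = 2.173.
T₁⁴ − T₂⁴ = 1.19×10^12 − 5.97×10^9 = 1.18×10^12 K⁴.
q = 5.67×10⁻⁸ × 1.18×10^12 / 2.173 = 30800 W/m².

q ≈ 30800 W/m²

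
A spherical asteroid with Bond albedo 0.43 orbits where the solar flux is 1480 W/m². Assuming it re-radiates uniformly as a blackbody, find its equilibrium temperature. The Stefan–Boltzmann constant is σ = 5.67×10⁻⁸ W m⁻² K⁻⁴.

T ≈ 247 K

Power absorbed = (1−a)S·πR²; power emitted = 4πR²σT⁴. Equating and cancelling πR²:
T = ((1−a)S / 4σ)^(1/4) = (844 / (4 × 5.67×10⁻⁸))^(1/4) = (3.72×10^9)^(1/4).
T = 247 K.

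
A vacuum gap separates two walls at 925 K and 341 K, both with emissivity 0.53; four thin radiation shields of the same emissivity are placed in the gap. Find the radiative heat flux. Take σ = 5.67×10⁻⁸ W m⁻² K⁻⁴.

Each of the 5 gaps contributes resistance (2/ε − 1) = 2/0.53 − 1 = 2.774; total = 13.87.
q = σ(T₁⁴ − T₂⁴) / 13.87 = 5.67×10⁻⁸ × 7.19×10^11 / 13.87 = 2940 W/m².

q ≈ 2940 W/m²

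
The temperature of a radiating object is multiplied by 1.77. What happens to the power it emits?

P ∝ T⁴, so the power scales as (1.77)⁴ = 9.82.

factor ≈ 9.82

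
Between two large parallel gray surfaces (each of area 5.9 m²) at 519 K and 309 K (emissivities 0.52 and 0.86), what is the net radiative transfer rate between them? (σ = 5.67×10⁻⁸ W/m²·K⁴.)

For two large parallel gray plates, q = σ(T₁⁴ − T₂⁴) / (1/ε₁ + 1/ε₂ − 1).
1/ε₁ + 1/ε₂ − 1 = 1/0.52 + 1/0.86 − 1 = 2.086.
T₁⁴ − T₂⁴ = 7.26×10^10 − 9.12×10^9 = 6.34×10^10 K⁴.
q = 5.67×10⁻⁸ × 6.34×10^10 / 2.086 = 1720 W/m².
Q = q·A = 1720 × 5.9 = 10200 W.

Q ≈ 10200 W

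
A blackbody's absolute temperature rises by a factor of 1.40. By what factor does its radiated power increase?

P ∝ T⁴, so the power scales as (1.40)⁴ = 3.84.

factor ≈ 3.84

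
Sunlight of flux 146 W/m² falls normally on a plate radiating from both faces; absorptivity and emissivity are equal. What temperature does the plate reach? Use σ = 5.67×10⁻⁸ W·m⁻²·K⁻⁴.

Absorbed flux αS = emitted flux 2εσT⁴ per unit area; with α = ε this gives T = (S/2σ)^(1/4).
T = (146 / (2 × 5.67×10⁻⁸))^(1/4) = (1.29×10^9)^(1/4).
T = 189 K.

T ≈ 189 K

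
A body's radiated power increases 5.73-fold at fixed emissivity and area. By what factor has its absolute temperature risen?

P ∝ T⁴ ⇒ T ∝ P^(1/4), so T scales by (5.73)^(1/4) = 1.55.

factor ≈ 1.55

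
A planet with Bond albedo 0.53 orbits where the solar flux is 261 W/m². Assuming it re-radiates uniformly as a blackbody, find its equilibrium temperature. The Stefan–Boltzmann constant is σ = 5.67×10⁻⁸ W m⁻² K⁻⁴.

T ≈ 153 K

Power absorbed = (1−a)S·πR²; power emitted = 4πR²σT⁴. Equating and cancelling πR²:
T = ((1−a)S / 4σ)^(1/4) = (123 / (4 × 5.67×10⁻⁸))^(1/4) = (5.41×10^8)^(1/4).
T = 153 K.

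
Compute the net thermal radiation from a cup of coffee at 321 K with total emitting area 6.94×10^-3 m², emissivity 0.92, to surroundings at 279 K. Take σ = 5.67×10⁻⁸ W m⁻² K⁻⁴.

Q ≈ 1.65 W

Q = εσA(T⁴ − T_s⁴). T⁴ − T_s⁴ = (321)⁴ − (279)⁴ = 1.06×10^10 − 6.06×10^9 = 4.56×10^9 K⁴.
Q = 0.92 × 5.67×10⁻⁸ × 6.94×10^-3 × 4.56×10^9 = 1.65 W.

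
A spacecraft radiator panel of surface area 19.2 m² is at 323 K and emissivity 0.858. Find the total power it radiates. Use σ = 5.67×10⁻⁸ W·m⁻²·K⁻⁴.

Stefan–Boltzmann: P = εσAT⁴ = 0.858 × 5.67×10⁻⁸ × 19.2 × (323)⁴ = 0.858 × 5.67×10⁻⁸ × 19.2 × 1.09×10^10.
P = 10200 W.

P ≈ 10200 W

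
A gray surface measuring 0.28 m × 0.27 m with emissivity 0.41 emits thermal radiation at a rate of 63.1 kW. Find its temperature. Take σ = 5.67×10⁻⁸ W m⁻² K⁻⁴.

T ≈ 2450 K

A = 0.28 × 0.27 = 0.0756 m².
From P = εσAT⁴, T = (P / εσA)^(1/4) = (63100 / (0.41 × 5.67×10⁻⁸ × 0.0756))^(1/4).
T = (3.59×10^13)^(1/4) = 2450 K.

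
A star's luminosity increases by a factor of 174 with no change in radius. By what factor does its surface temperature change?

factor ≈ 3.63

P ∝ T⁴ ⇒ T ∝ P^(1/4), so T scales by (174)^(1/4) = 3.63.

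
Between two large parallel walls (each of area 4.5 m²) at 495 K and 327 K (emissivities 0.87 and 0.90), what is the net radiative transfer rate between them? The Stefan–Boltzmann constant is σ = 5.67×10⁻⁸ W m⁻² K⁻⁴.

Q ≈ 9840 W

For two large parallel gray plates, q = σ(T₁⁴ − T₂⁴) / (1/ε₁ + 1/ε₂ − 1).
1/ε₁ + 1/ε₂ − 1 = 1/0.87 + 1/0.90 − 1 = 1.261.
T₁⁴ − T₂⁴ = 6.00×10^10 − 1.14×10^10 = 4.86×10^10 K⁴.
q = 5.67×10⁻⁸ × 4.86×10^10 / 1.261 = 2190 W/m².
Q = q·A = 2190 × 4.5 = 9840 W.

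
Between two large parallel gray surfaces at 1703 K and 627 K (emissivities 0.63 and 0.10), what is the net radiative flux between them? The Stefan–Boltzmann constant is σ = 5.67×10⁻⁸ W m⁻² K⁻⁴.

q ≈ 44200 W/m²

For two large parallel gray plates, q = σ(T₁⁴ − T₂⁴) / (1/ε₁ + 1/ε₂ − 1).
1/ε₁ + 1/ε₂ − 1 = 1/0.63 + 1/0.10 − 1 = 10.59.
T₁⁴ − T₂⁴ = 8.41×10^12 − 1.55×10^11 = 8.26×10^12 K⁴.
q = 5.67×10⁻⁸ × 8.26×10^12 / 10.59 = 44200 W/m².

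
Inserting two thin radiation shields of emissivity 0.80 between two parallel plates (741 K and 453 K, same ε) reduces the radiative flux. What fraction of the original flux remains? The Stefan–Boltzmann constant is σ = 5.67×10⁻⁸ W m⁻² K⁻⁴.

With N identical shields there are N+1 = 3 gaps in series, each with the same radiative resistance, so the flux falls to 1/(N+1) of its unshielded value.

ratio ≈ 0.333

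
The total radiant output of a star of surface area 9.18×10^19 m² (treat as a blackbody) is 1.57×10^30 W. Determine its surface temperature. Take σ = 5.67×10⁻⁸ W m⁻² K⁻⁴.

From P = σAT⁴, T = (P / σA)^(1/4) = (1.57×10^30 / (5.67×10⁻⁸ × 9.18×10^19))^(1/4).
T = (3.02×10^17)^(1/4) = 23400 K.

T ≈ 23400 K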